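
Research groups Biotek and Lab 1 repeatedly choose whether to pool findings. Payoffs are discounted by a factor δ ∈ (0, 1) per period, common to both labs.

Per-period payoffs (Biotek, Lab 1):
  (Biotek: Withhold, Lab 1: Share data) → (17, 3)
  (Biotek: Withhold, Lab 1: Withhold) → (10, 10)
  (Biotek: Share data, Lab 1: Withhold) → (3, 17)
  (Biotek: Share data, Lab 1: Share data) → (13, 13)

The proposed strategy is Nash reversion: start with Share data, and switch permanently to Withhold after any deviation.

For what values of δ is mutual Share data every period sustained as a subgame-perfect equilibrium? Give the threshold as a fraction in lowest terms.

Under grim trigger the critical discount factor is (T−C)/(T−P) with T = 17, C = 13, P = 10.
δ* = (17−13)/(17−10) = 4/7.

4/7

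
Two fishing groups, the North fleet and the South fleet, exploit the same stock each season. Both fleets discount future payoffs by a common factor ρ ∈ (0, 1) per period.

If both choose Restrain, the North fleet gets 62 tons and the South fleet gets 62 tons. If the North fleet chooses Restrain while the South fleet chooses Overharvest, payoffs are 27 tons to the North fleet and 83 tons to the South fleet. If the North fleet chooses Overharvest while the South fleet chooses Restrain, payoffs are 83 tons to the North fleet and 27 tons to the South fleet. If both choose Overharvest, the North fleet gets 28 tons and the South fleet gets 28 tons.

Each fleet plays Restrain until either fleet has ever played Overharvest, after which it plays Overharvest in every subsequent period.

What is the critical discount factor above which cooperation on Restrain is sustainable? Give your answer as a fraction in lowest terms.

62/(1−ρ) ≥ 83 + 28ρ/(1−ρ)
62 ≥ 83 − 55ρ
ρ ≥ 21/55.

21/55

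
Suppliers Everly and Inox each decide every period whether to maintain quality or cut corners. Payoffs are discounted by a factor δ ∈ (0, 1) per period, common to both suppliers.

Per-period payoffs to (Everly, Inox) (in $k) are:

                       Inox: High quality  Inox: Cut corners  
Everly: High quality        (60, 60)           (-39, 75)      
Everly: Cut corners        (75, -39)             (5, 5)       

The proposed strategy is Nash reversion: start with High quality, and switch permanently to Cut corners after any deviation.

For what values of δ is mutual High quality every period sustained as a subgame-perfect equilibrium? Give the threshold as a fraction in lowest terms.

3/14

60/(1−δ) ≥ 75 + 5δ/(1−δ)
60 ≥ 75 − 70δ
δ ≥ 15/70 = 3/14.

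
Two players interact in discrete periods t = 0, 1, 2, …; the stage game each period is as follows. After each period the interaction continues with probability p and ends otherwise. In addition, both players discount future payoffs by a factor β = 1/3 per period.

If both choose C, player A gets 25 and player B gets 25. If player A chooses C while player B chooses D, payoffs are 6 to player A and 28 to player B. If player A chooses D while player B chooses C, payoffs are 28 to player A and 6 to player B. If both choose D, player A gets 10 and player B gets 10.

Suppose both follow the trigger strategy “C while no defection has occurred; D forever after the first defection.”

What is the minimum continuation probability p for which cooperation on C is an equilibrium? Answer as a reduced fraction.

With continuation probability p and discount β, the effective per-period discount factor is βp.
Grim-trigger IC: βp ≥ (28−25)/(28−10) = 1/6.
So p ≥ (1/6)/(1/3) = 1/2.

1/2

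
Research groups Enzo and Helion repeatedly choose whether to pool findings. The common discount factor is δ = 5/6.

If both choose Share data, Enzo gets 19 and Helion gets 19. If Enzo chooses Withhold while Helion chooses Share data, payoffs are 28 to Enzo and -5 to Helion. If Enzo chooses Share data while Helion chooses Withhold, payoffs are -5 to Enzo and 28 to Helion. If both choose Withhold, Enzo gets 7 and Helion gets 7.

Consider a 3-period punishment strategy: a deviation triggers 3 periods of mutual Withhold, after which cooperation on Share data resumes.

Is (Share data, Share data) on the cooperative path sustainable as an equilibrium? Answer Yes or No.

Yes

IC: δ+…+δ^3 ≥ (28−19)/(19−7) = 3/4.
At δ = 5/6: partial sum = 2.1065 ≥ 0.7500. Cooperation sustainable.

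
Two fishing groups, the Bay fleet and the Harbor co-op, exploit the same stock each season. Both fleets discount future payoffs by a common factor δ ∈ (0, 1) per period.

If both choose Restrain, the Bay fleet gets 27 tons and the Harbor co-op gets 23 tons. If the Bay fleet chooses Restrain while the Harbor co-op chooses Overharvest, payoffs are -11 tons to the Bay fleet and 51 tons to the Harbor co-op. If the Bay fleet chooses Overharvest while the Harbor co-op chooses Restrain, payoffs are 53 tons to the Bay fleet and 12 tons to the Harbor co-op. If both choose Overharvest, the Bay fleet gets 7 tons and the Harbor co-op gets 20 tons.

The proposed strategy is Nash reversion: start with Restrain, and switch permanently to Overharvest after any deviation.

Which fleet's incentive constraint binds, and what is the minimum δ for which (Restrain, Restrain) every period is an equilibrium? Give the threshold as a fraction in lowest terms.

the Bay fleet: cooperation gives 27 each period; deviation gives 53 once then 7 forever.
  27/(1−δ) ≥ 53 + 7δ/(1−δ) ⇒ δ ≥ 26/46 = 13/23.
the Harbor co-op: cooperation gives 23 each period; deviation gives 51 once then 20 forever.
  δ ≥ 28/31.
Both must hold, so the binding constraint is the Harbor co-op's: δ ≥ 28/31.

the Harbor co-op; δ ≥ 28/31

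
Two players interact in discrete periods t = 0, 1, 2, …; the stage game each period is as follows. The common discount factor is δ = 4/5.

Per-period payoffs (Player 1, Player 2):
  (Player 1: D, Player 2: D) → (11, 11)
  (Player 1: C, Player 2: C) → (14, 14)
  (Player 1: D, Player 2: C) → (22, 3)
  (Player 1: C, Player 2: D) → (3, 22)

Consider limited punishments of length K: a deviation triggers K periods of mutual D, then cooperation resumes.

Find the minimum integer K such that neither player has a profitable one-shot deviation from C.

5

No profitable deviation requires (14−11)(δ+…+δ^K) ≥ 22−14, i.e. δ+…+δ^K ≥ 8/3 ≈ 2.6667.
With δ = 4/5, the partial sums are K=1: 0.8000, K=2: 1.4400, K=3: 1.9520, K=4: 2.3616, K=5: 2.6893.
K = 5 is the first length at which the sum reaches 2.6667.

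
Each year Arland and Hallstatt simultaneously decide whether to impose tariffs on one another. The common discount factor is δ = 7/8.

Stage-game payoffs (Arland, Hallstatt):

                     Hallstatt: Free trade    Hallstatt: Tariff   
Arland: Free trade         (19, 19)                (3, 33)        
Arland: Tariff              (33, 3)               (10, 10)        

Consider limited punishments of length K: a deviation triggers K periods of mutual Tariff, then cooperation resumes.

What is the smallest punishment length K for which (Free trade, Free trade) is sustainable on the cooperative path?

Need Σ_{k=1}^{K} δ^k ≥ (33−19)/(19−10) = 1.5556 at δ = 7/8.
At K = 1 the sum is 0.8750 < 1.5556; at K = 2 it is 1.6406 ≥ 1.5556.
So the minimum punishment length is K = 2.

2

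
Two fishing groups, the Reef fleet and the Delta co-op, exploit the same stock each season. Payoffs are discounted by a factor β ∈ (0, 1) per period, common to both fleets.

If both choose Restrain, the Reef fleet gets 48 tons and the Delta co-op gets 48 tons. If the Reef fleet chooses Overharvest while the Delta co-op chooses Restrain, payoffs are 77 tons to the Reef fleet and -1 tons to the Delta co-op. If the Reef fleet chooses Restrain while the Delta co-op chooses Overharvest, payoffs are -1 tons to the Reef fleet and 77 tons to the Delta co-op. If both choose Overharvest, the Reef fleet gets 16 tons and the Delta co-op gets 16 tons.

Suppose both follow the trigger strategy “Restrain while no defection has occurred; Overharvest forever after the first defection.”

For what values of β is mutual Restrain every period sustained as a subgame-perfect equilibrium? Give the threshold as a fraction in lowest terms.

29/61

Under grim trigger the critical discount factor is (T−C)/(T−P) with T = 77, C = 48, P = 16.
β* = (77−48)/(77−16) = 29/61.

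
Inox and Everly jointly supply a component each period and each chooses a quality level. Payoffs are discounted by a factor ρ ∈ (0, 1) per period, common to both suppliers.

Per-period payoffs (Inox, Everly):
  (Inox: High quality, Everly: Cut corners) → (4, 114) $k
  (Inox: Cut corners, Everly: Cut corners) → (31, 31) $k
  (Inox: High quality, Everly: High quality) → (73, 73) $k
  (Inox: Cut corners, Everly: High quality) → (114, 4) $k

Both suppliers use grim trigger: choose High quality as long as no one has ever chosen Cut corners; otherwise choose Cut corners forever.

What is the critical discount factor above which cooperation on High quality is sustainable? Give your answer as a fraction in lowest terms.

41/83

Cooperation forever yields 73 each period: 73/(1−ρ).
Deviating yields 114 once, then 31 forever: 114 + 31ρ/(1−ρ).
No profitable deviation requires 73/(1−ρ) ≥ 114 + 31ρ/(1−ρ).
Multiplying by (1−ρ): 73 ≥ 114(1−ρ) + 31ρ = 114 − 83ρ.
So 83ρ ≥ 41, i.e. ρ ≥ 41/83.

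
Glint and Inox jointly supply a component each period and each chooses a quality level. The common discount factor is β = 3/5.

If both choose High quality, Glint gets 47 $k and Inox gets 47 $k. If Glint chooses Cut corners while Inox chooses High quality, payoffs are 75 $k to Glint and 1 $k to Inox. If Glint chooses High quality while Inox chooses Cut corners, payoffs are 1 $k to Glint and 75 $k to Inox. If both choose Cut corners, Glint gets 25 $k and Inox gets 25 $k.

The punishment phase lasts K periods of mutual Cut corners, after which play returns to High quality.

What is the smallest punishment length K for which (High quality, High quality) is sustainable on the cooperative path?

4

No profitable deviation requires (47−25)(β+…+β^K) ≥ 75−47, i.e. β+…+β^K ≥ 14/11 ≈ 1.2727.
With β = 3/5, the partial sums are K=1: 0.6000, K=2: 0.9600, K=3: 1.1760, K=4: 1.3056.
K = 4 is the first length at which the sum reaches 1.2727.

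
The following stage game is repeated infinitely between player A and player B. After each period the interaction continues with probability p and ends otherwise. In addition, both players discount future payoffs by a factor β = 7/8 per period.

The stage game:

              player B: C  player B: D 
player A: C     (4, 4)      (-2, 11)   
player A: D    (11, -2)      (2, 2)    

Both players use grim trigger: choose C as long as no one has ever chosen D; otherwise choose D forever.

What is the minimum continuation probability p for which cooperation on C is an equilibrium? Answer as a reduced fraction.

8/9

Expected continuation weight on next period's payoff is β·p = 7/8·p, which plays the role of the discount factor.
Cooperation requires 7/8·p ≥ (11−4)/(11−2) = 7/9, hence p ≥ 8/9.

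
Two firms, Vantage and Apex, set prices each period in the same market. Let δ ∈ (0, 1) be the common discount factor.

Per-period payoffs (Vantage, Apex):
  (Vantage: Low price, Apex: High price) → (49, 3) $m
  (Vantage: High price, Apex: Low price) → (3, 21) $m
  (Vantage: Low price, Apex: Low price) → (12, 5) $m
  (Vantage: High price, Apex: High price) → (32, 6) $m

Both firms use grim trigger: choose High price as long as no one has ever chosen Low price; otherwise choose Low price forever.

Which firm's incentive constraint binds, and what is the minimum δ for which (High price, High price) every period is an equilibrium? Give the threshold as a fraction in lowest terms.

For Vantage: deviation gain 49−32 = 17, per-period punishment loss 32−12 = 20. IC gives δ ≥ 17/37.
For Apex: gain 15, loss 1 per period, so δ ≥ 15/16.
The tighter constraint is Apex's, so cooperation needs δ ≥ 15/16.

Apex; δ ≥ 15/16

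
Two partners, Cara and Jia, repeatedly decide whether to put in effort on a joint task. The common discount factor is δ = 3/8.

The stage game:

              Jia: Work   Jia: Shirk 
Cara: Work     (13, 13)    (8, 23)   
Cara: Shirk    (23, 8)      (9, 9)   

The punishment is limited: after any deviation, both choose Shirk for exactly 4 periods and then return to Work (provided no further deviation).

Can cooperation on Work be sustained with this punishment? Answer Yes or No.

Comparing payoff streams over the 5 periods until play realigns: cooperate → 13(1+δ+…+δ^4); deviate → 23 + 9(δ+…+δ^4).
Cooperation is sustained iff (13−9)(δ+…+δ^4) ≥ 23−13.
δ+…+δ^4 = 3/8·(1−(3/8)^4)/(1−3/8) = 0.5881, and (23−13)/(13−9) = 2.5000.
0.5881 < 2.5000, so cooperation is not sustainable.

No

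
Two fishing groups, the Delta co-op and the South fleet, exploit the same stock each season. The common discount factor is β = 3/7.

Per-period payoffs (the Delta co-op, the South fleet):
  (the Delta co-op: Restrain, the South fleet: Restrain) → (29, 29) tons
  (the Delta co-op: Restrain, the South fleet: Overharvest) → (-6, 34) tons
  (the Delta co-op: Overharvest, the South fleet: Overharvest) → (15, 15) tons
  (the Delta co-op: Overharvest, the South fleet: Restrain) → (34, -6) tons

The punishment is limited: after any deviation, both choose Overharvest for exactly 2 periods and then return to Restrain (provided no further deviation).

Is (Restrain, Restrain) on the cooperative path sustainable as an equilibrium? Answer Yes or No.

Yes

IC: β+…+β^2 ≥ (34−29)/(29−15) = 5/14.
At β = 3/7: partial sum = 0.6122 ≥ 0.3571. Cooperation sustainable.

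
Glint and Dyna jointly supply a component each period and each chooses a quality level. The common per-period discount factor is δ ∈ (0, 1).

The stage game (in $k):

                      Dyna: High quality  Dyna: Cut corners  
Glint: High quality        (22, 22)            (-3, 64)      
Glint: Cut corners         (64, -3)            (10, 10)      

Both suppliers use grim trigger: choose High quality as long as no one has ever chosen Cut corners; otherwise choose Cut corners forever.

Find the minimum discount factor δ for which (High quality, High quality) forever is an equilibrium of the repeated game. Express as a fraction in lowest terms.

22/(1−δ) ≥ 64 + 10δ/(1−δ)
22 ≥ 64 − 54δ
δ ≥ 42/54 = 7/9.

7/9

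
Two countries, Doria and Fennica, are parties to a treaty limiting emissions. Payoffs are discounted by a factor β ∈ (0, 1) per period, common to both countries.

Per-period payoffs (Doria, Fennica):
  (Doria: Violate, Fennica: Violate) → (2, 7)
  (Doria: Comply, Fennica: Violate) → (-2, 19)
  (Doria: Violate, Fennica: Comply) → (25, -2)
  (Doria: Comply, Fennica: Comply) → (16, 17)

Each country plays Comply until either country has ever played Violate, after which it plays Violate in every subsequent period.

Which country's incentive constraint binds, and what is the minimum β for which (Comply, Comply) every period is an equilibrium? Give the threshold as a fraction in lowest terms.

Doria's threshold: (25−16)/(25−2) = 9/23.
Fennica's threshold: (19−17)/(19−7) = 1/6.
9/23 > 1/6, so Doria binds and β* = 9/23.

Doria; β ≥ 9/23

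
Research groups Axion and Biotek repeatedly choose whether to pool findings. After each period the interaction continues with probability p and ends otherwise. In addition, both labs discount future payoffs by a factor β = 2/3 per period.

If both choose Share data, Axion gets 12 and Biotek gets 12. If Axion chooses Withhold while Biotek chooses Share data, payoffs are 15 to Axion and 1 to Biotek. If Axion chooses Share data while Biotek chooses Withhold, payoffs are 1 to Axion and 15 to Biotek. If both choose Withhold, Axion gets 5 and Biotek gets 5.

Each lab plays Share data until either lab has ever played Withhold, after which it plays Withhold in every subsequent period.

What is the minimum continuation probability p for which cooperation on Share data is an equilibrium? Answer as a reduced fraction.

Expected continuation weight on next period's payoff is β·p = 2/3·p, which plays the role of the discount factor.
Cooperation requires 2/3·p ≥ (15−12)/(15−5) = 3/10, hence p ≥ 9/20.

9/20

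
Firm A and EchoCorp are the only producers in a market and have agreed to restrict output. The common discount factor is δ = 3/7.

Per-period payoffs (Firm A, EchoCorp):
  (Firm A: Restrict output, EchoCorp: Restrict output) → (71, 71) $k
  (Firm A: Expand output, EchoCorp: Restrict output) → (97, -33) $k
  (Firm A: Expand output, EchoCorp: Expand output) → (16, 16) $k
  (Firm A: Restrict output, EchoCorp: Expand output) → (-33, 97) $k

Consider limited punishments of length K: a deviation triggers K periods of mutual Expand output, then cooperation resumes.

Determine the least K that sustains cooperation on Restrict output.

Need Σ_{k=1}^{K} δ^k ≥ (97−71)/(71−16) = 0.4727 at δ = 3/7.
At K = 1 the sum is 0.4286 < 0.4727; at K = 2 it is 0.6122 ≥ 0.4727.
So the minimum punishment length is K = 2.

2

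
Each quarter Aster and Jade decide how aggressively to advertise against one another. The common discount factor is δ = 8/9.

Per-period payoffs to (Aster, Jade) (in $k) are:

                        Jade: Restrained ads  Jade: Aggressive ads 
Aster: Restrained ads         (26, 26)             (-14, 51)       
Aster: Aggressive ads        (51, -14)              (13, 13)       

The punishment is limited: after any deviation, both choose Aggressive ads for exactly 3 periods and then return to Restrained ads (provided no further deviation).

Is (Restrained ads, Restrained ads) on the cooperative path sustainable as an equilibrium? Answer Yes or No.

IC: δ+…+δ^3 ≥ (51−26)/(26−13) = 25/13.
At δ = 8/9: partial sum = 2.3813 ≥ 1.9231. Cooperation sustainable.

Yes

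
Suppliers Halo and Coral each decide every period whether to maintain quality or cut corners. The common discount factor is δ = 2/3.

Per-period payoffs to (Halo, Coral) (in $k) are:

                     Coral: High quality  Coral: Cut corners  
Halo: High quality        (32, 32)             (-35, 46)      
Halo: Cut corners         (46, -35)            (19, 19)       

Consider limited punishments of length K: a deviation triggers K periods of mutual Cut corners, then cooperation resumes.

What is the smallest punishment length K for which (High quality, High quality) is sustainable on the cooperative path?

2

Need Σ_{k=1}^{K} δ^k ≥ (46−32)/(32−19) = 1.0769 at δ = 2/3.
At K = 1 the sum is 0.6667 < 1.0769; at K = 2 it is 1.1111 ≥ 1.0769.
So the minimum punishment length is K = 2.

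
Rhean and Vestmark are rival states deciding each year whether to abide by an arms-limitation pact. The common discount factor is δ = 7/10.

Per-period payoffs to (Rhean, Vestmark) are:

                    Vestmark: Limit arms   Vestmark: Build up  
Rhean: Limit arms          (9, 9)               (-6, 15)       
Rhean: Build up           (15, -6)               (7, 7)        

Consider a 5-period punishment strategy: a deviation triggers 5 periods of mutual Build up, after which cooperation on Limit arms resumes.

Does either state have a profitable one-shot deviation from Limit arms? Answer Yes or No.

Yes

IC: δ+…+δ^5 ≥ (15−9)/(9−7) = 3.
At δ = 7/10: partial sum = 1.9412 < 3.0000. Cooperation not sustainable.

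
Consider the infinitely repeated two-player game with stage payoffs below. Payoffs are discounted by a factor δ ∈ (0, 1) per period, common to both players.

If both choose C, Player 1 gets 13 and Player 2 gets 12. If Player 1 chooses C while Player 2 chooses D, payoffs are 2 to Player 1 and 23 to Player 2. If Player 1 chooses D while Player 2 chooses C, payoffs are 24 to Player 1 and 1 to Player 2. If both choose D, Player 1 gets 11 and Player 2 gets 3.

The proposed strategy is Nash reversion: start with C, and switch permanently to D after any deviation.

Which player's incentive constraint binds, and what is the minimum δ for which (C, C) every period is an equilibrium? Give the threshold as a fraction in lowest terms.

Player 1: cooperation gives 13 each period; deviation gives 24 once then 11 forever.
  13/(1−δ) ≥ 24 + 11δ/(1−δ) ⇒ δ ≥ 11/13.
Player 2: cooperation gives 12 each period; deviation gives 23 once then 3 forever.
  δ ≥ 11/20.
Both must hold, so the binding constraint is Player 1's: δ ≥ 11/13.

Player 1; δ ≥ 11/13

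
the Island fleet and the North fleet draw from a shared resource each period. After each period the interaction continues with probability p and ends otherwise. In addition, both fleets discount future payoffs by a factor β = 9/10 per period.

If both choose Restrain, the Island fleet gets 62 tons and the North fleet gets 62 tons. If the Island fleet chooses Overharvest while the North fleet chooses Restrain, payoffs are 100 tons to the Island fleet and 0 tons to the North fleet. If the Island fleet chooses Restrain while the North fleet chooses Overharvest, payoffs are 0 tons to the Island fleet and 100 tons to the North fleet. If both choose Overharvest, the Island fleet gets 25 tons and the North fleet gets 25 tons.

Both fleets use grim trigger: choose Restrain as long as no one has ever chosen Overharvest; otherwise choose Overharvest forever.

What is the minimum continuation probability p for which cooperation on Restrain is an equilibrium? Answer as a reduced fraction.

Expected continuation weight on next period's payoff is β·p = 9/10·p, which plays the role of the discount factor.
Cooperation requires 9/10·p ≥ (100−62)/(100−25) = 38/75, hence p ≥ 76/135.

76/135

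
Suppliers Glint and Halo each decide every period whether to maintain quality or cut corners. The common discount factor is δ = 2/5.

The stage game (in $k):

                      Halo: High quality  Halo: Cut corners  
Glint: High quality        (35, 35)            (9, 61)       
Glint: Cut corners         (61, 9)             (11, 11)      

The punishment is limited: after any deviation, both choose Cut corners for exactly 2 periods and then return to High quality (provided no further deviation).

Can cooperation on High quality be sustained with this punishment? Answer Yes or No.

Comparing payoff streams over the 3 periods until play realigns: cooperate → 35(1+δ+…+δ^2); deviate → 61 + 11(δ+…+δ^2).
Cooperation is sustained iff (35−11)(δ+…+δ^2) ≥ 61−35.
δ+…+δ^2 = 2/5·(1−(2/5)^2)/(1−2/5) = 0.5600, and (61−35)/(35−11) = 1.0833.
0.5600 < 1.0833, so cooperation is not sustainable.

No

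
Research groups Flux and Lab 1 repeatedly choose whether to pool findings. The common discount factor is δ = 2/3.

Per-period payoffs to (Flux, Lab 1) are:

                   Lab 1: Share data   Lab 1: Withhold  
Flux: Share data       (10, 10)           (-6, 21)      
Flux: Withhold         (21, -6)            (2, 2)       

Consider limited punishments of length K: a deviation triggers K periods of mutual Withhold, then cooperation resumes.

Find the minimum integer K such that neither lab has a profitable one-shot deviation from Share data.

No profitable deviation requires (10−2)(δ+…+δ^K) ≥ 21−10, i.e. δ+…+δ^K ≥ 11/8 ≈ 1.3750.
With δ = 2/3, the partial sums are K=1: 0.6667, K=2: 1.1111, K=3: 1.4074.
K = 3 is the first length at which the sum reaches 1.3750.

3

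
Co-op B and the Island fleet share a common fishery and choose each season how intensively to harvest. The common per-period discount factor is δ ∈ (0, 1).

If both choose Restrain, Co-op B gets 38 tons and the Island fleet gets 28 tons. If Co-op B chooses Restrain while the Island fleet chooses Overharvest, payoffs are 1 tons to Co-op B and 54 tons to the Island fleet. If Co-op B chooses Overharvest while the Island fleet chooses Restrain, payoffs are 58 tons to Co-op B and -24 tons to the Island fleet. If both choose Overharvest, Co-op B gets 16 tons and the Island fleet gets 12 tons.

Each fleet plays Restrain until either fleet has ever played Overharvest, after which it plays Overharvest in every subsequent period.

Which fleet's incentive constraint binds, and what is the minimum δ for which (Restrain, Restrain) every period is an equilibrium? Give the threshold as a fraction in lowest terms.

Co-op B: cooperation gives 38 each period; deviation gives 58 once then 16 forever.
  38/(1−δ) ≥ 58 + 16δ/(1−δ) ⇒ δ ≥ 20/42 = 10/21.
the Island fleet: cooperation gives 28 each period; deviation gives 54 once then 12 forever.
  δ ≥ 26/42 = 13/21.
Both must hold, so the binding constraint is the Island fleet's: δ ≥ 13/21.

the Island fleet; δ ≥ 13/21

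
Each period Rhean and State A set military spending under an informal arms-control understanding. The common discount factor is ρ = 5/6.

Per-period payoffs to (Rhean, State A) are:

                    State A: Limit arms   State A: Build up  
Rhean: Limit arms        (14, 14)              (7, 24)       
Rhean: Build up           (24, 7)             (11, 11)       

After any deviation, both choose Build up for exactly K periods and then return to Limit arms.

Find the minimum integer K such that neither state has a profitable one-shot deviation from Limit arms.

Need Σ_{k=1}^{K} ρ^k ≥ (24−14)/(14−11) = 3.3333 at ρ = 5/6.
At K = 6 the sum is 3.3255 < 3.3333; at K = 7 it is 3.6046 ≥ 3.3333.
So the minimum punishment length is K = 7.

7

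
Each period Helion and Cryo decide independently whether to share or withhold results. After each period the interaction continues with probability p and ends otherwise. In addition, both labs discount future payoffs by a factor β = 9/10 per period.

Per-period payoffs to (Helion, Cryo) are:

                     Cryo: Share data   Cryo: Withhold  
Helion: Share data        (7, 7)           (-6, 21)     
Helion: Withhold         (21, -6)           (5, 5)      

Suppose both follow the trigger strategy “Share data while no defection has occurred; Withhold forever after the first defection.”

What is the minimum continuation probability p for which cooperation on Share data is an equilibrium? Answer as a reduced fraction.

35/36

Expected continuation weight on next period's payoff is β·p = 9/10·p, which plays the role of the discount factor.
Cooperation requires 9/10·p ≥ (21−7)/(21−5) = 7/8, hence p ≥ 35/36.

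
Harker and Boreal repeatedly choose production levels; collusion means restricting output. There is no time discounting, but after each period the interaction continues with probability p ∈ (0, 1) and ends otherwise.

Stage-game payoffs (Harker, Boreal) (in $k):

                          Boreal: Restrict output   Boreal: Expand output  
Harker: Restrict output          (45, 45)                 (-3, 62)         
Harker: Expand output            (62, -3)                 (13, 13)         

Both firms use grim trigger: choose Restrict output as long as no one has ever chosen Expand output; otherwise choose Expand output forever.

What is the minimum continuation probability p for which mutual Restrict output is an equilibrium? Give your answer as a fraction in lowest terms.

17/49

With no time discounting, the continuation probability p plays the role of the discount factor.
Grim-trigger IC: 45/(1−p) ≥ 62 + 13p/(1−p) ⇒ p ≥ (62−45)/(62−13) = 17/49.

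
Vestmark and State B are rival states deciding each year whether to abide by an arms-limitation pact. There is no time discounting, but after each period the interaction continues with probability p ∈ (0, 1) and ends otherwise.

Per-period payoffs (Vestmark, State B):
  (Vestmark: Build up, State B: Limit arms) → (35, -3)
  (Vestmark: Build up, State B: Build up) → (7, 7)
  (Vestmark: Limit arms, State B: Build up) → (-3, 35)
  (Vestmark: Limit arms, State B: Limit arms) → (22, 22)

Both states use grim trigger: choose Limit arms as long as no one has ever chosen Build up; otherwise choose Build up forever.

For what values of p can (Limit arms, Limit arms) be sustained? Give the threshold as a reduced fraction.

With no time discounting, the continuation probability p plays the role of the discount factor.
Grim-trigger IC: 22/(1−p) ≥ 35 + 7p/(1−p) ⇒ p ≥ (35−22)/(35−7) = 13/28.

13/28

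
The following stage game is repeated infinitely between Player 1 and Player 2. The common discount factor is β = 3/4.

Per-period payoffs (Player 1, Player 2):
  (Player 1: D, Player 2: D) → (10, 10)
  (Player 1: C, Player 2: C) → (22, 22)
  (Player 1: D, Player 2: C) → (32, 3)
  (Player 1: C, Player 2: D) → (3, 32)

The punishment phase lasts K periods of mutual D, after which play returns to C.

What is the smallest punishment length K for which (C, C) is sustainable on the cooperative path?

IC: β(1−β^K)/(1−β) ≥ (32−22)/(22−10) = 5/6.
With β = 3/4: need 1 − β^K ≥ 5/6·(1−3/4)/(3/4), i.e. β^K ≤ 0.7222.
Since (3/4)^1 = 0.7500 and (3/4)^2 = 0.5625, the smallest such K is 2.

2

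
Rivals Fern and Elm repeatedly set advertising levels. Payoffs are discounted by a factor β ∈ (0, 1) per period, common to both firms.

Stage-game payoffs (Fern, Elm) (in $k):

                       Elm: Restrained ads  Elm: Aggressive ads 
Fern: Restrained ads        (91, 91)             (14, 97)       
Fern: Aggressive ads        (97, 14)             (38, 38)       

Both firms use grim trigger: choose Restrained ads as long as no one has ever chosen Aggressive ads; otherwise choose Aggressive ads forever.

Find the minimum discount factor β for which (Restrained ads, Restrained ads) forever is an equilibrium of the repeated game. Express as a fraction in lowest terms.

6/59

91/(1−β) ≥ 97 + 38β/(1−β)
91 ≥ 97 − 59β
β ≥ 6/59.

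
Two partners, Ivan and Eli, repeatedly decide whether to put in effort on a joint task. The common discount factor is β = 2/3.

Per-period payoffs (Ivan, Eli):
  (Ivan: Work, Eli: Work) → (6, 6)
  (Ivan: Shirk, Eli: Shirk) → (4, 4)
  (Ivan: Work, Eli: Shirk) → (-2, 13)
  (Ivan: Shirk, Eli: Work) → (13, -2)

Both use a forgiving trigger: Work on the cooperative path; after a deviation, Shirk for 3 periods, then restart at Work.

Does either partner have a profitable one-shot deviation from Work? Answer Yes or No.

Yes

A one-shot deviation gives 13 now, then 4 for 3 periods, then back to 6.
Gain from deviating: (13−6) today; loss: (6−4) in each of the next 3 periods.
No-deviation condition: (6−4)(β+…+β^3) ≥ 13−6, i.e. β+…+β^3 ≥ 7/2.
At β = 2/3: β+…+β^3 = 1.4074 < 3.5000.
So cooperation is not sustainable.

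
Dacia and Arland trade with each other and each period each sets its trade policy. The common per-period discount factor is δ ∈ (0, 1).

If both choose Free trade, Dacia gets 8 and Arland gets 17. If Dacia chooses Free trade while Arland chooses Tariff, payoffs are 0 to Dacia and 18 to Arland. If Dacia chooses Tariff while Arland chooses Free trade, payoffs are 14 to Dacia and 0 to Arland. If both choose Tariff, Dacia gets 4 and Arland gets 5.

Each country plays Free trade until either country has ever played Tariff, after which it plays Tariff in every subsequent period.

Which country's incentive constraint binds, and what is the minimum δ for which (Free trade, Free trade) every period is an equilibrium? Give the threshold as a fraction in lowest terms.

Dacia; δ ≥ 3/5

For Dacia: deviation gain 14−8 = 6, per-period punishment loss 8−4 = 4. IC gives δ ≥ 6/10 = 3/5.
For Arland: gain 1, loss 12 per period, so δ ≥ 1/13.
The tighter constraint is Dacia's, so cooperation needs δ ≥ 3/5.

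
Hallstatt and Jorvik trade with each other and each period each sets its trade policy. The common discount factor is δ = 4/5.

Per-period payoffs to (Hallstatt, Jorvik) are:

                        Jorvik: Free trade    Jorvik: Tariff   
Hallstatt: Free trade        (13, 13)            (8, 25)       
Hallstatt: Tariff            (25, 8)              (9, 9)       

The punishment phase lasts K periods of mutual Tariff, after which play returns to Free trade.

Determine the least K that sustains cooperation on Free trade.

7

Need Σ_{k=1}^{K} δ^k ≥ (25−13)/(13−9) = 3.0000 at δ = 4/5.
At K = 6 the sum is 2.9514 < 3.0000; at K = 7 it is 3.1611 ≥ 3.0000.
So the minimum punishment length is K = 7.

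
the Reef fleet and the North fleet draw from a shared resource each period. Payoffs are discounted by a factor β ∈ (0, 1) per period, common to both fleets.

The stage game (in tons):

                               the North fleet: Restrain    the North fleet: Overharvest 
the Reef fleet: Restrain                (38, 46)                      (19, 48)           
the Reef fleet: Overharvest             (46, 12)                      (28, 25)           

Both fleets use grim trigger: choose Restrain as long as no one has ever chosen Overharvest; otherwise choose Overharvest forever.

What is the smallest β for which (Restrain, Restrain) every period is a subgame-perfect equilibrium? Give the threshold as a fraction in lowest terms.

4/9

the Reef fleet's threshold: (46−38)/(46−28) = 4/9.
the North fleet's threshold: (48−46)/(48−25) = 2/23.
4/9 > 2/23, so the Reef fleet binds and β* = 4/9.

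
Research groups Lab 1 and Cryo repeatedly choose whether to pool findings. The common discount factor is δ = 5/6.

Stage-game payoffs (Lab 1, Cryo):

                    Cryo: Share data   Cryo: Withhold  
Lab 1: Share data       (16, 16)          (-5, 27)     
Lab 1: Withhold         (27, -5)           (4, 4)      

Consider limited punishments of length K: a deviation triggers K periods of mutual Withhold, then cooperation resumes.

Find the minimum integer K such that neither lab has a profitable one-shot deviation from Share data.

Need Σ_{k=1}^{K} δ^k ≥ (27−16)/(16−4) = 0.9167 at δ = 5/6.
At K = 1 the sum is 0.8333 < 0.9167; at K = 2 it is 1.5278 ≥ 0.9167.
So the minimum punishment length is K = 2.

2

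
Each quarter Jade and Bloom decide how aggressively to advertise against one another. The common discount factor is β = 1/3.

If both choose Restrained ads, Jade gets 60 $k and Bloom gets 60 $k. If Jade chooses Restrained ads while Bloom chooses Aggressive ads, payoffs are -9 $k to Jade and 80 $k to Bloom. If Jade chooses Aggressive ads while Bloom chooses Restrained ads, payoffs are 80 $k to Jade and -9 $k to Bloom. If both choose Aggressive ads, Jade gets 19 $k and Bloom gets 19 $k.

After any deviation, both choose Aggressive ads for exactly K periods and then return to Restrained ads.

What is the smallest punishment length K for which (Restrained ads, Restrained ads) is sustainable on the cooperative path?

4

IC: β(1−β^K)/(1−β) ≥ (80−60)/(60−19) = 20/41.
With β = 1/3: need 1 − β^K ≥ 20/41·(1−1/3)/(1/3), i.e. β^K ≤ 0.0244.
Since (1/3)^3 = 0.0370 and (1/3)^4 = 0.0123, the smallest such K is 4.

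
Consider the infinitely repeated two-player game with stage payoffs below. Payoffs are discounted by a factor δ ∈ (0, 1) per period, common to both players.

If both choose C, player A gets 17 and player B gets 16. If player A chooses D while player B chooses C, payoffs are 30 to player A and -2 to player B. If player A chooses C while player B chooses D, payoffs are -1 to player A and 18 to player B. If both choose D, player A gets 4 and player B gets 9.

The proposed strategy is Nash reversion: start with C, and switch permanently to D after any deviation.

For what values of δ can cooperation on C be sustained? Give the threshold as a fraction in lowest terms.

player A's threshold: (30−17)/(30−4) = 1/2.
player B's threshold: (18−16)/(18−9) = 2/9.
1/2 > 2/9, so player A binds and δ* = 1/2.

1/2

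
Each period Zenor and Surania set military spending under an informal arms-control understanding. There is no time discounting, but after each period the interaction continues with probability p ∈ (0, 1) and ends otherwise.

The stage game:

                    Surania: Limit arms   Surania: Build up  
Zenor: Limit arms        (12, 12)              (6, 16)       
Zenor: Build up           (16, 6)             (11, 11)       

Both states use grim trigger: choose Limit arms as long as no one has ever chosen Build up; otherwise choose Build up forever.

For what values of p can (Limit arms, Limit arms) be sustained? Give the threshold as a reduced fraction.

4/5

Expected cooperation value is 12 + p·12 + p²·12 + … = 12/(1−p); deviation gives 16 + p·11/(1−p).
12 ≥ 16(1−p) + 11p ⇒ 5p ≥ 4 ⇒ p ≥ 4/5.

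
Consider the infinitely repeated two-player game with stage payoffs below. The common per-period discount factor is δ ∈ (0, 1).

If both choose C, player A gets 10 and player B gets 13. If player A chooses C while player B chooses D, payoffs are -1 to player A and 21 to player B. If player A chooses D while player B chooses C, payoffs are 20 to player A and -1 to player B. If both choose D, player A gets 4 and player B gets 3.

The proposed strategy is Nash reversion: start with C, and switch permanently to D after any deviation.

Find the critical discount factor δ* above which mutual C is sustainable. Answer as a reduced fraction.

5/8

For player A: deviation gain 20−10 = 10, per-period punishment loss 10−4 = 6. IC gives δ ≥ 10/16 = 5/8.
For player B: gain 8, loss 10 per period, so δ ≥ 8/18 = 4/9.
The tighter constraint is player A's, so cooperation needs δ ≥ 5/8.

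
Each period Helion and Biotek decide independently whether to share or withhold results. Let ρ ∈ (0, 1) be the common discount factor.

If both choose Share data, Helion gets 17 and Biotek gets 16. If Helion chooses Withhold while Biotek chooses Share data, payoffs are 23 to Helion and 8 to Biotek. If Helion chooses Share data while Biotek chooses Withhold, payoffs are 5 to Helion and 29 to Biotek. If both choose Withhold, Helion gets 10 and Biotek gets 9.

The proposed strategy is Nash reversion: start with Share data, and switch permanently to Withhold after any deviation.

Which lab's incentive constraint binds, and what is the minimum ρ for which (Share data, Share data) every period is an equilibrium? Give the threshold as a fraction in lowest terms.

Biotek; ρ ≥ 13/20

Helion's threshold: (23−17)/(23−10) = 6/13.
Biotek's threshold: (29−16)/(29−9) = 13/20.
6/13 < 13/20, so Biotek binds and ρ* = 13/20.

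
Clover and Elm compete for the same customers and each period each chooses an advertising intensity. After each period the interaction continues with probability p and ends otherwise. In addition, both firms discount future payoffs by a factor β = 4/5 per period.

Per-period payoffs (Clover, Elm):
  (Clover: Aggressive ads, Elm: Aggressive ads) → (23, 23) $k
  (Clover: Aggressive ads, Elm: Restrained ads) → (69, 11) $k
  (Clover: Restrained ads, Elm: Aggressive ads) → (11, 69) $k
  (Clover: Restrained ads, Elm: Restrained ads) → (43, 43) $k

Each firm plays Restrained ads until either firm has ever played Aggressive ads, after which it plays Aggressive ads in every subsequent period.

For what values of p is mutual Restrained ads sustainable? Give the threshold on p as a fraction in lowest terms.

65/92

With continuation probability p and discount β, the effective per-period discount factor is βp.
Grim-trigger IC: βp ≥ (69−43)/(69−23) = 13/23.
So p ≥ (13/23)/(4/5) = 65/92.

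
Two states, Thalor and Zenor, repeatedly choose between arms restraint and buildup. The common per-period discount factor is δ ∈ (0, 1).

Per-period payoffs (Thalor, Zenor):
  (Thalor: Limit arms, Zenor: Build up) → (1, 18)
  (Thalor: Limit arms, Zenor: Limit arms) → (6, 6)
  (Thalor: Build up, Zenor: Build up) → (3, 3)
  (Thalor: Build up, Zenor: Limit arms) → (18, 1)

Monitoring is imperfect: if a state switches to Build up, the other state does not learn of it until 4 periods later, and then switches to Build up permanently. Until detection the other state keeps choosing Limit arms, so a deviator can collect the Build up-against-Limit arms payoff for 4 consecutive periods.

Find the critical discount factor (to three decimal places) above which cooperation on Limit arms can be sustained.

0.946

A deviator earns 18 for 4 periods, then 3 forever; cooperating earns 6 forever. Multiplying the IC by (1−δ):
6 ≥ 18(1−δ^4) + 3δ^4, so 15·δ^4 ≥ 12 and δ^4 ≥ 4/5.
δ ≥ (4/5)^(1/4) ≈ 0.946.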